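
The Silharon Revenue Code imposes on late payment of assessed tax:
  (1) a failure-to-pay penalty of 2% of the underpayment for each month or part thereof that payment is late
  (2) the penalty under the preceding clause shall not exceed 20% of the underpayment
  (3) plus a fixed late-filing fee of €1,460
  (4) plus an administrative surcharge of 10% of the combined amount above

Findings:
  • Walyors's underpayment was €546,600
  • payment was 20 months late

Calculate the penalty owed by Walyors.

€121,858

Accrued rate: 2% × 20 = 40%, capped at 20% → 20%
Failure-to-pay penalty: 20% of €546,600 = €109,320
Penalty before surcharge: €109,320 + €1,460 = €110,780
Administrative surcharge: 10% of €110,780 = €11,078
Total penalty: €110,780 + €11,078 = €121,858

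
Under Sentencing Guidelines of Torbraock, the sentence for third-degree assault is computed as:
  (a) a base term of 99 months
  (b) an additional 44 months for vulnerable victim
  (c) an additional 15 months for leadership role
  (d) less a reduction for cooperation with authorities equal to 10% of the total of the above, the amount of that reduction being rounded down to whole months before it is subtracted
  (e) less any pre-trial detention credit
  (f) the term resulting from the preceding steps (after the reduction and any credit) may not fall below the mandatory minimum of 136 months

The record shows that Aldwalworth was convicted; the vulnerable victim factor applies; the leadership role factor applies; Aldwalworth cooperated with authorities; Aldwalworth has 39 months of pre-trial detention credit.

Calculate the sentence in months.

Vulnerable victim enhancement: +44 months
Leadership role enhancement: +15 months
Adjusted term: 99 months + 44 months + 15 months = 158 months
Cooperation with authorities reduction: 10% of 158 months = 15 months (rounded down)
After reduction: 158 − 15 = 143 months
Less pre-trial detention credit: 143 months − 39 months = 104 months
Minimum 136 months: 104 months is below the minimum → 136 months

Sentence: 136 months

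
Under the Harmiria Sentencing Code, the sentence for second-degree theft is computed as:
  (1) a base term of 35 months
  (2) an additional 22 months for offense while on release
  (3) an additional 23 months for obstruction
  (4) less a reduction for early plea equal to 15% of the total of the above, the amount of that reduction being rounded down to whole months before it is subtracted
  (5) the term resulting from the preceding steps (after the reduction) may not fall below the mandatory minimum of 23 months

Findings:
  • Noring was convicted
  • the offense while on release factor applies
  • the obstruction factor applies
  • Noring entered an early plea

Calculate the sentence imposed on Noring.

Offense while on release enhancement: +22 months
Obstruction enhancement: +23 months
Adjusted term: 35 months + 22 months + 23 months = 80 months
Early plea reduction: 15% of 80 months = 12 months (rounded down)
After reduction: 80 − 12 = 68 months
Minimum 23 months: 68 months meets the minimum, no increase.

68 months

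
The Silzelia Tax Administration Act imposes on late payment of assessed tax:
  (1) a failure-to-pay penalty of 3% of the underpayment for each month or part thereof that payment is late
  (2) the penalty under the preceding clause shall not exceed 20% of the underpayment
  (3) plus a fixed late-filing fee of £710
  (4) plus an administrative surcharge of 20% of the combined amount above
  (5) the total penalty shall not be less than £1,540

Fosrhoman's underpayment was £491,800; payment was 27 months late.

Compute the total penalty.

Accrued rate: 3% × 27 = 81%, capped at 20% → 20%
Failure-to-pay penalty: 20% of £491,800 = £98,360
Penalty before surcharge: £98,360 + £710 = £99,070
Administrative surcharge: 20% of £99,070 = £19,814
Total penalty: £99,070 + £19,814 = £118,884
Minimum £1,540: £118,884 meets the minimum, no increase.

£118,884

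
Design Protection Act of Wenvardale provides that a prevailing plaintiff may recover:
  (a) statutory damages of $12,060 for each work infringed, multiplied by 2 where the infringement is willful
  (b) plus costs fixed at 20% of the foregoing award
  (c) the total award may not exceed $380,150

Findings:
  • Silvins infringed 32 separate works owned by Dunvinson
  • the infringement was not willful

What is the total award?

Statutory damages: 32 × $12,060 = $385,920
Infringement not willful: no ×2 enhancement.
Costs: 20% of $385,920 = $77,184
Award plus costs: $385,920 + $77,184 = $463,104
Cap at $380,150: $463,104 exceeds the cap → $380,150

$380,150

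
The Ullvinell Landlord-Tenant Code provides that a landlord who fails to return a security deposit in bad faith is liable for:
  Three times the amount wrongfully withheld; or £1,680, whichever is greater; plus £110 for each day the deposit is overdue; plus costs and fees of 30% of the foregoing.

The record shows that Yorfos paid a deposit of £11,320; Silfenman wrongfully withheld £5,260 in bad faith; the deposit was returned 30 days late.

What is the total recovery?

£24,804

Trebled: 3 × £5,260 = £15,780
Minimum £1,680: £15,780 meets the minimum, no increase.
Late-return penalty: 30 × £110 = £3,300
Damages plus late penalty: £15,780 + £3,300 = £19,080
Costs and fees: 30% of £19,080 = £5,724
Total recovery: £19,080 + £5,724 = £24,804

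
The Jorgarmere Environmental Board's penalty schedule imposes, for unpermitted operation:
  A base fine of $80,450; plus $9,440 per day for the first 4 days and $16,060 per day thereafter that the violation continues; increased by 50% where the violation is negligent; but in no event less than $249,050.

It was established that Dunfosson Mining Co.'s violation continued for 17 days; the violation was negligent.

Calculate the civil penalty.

$490,485

First 4 days: 4 × $9,440 = $37,760
Remaining days: (17 − 4) × $16,060 = $208,780
Per-day component: $37,760 + $208,780 = $246,540
Base plus per-day: $80,450 + $246,540 = $326,990
Enhancement: 50% of $326,990 = $163,495
Enhanced fine: $326,990 + $163,495 = $490,485
Minimum $249,050: $490,485 meets the minimum, no increase.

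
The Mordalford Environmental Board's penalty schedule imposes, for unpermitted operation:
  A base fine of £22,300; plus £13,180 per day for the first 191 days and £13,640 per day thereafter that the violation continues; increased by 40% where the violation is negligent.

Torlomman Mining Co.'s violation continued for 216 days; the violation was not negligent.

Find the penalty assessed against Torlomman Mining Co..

First 191 days: 191 × £13,180 = £2,517,380
Remaining days: (216 − 191) × £13,640 = £341,000
Per-day component: £2,517,380 + £341,000 = £2,858,380
Base plus per-day: £22,300 + £2,858,380 = £2,880,680
The violation was not negligent: no 40% increase.

£2,880,680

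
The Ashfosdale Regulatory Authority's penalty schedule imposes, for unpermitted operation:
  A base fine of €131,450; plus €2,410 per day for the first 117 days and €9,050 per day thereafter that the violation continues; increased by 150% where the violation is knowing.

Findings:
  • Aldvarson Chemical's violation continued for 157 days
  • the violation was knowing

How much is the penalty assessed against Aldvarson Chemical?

First 117 days: 117 × €2,410 = €281,970
Remaining days: (157 − 117) × €9,050 = €362,000
Per-day component: €281,970 + €362,000 = €643,970
Base plus per-day: €131,450 + €643,970 = €775,420
Enhancement: 150% of €775,420 = €1,163,130
Enhanced fine: €775,420 + €1,163,130 = €1,938,550

€1,938,550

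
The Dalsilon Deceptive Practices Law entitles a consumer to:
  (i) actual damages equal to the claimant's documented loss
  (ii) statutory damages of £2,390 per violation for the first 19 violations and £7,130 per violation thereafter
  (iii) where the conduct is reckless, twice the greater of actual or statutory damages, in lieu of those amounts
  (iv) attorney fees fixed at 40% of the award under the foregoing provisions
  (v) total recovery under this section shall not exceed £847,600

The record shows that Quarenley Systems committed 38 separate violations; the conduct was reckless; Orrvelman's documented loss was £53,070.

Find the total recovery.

£506,464

First 19 violations: 19 × £2,390 = £45,410
Remaining violations: (38 − 19) × £7,130 = £135,470
Statutory damages: £45,410 + £135,470 = £180,880
Greater of actual damages (£53,070) or statutory damages (£180,880): £180,880
Doubled: 2 × £180,880 = £361,760
Attorney fees: 40% of £361,760 = £144,704
Total before cap: £361,760 + £144,704 = £506,464
Cap at £847,600: £506,464 is within the cap, no reduction.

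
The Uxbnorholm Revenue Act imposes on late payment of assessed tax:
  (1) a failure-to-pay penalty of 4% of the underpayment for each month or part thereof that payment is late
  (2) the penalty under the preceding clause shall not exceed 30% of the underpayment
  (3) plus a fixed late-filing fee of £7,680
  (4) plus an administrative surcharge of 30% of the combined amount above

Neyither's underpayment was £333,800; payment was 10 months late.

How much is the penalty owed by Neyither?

Accrued rate: 4% × 10 = 40%, capped at 30% → 30%
Failure-to-pay penalty: 30% of £333,800 = £100,140
Penalty before surcharge: £100,140 + £7,680 = £107,820
Administrative surcharge: 30% of £107,820 = £32,346
Total penalty: £107,820 + £32,346 = £140,166

Penalty: £140,166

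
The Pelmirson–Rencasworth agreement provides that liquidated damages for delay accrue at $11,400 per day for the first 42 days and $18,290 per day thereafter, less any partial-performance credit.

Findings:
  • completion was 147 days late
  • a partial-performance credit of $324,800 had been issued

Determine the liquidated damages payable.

$2,074,450

First 42 days: 42 × $11,400 = $478,800
Remaining days: (147 − 42) × $18,290 = $1,920,450
Accrued per-day damages: $478,800 + $1,920,450 = $2,399,250
Less partial-performance credit: $2,399,250 − $324,800 = $2,074,450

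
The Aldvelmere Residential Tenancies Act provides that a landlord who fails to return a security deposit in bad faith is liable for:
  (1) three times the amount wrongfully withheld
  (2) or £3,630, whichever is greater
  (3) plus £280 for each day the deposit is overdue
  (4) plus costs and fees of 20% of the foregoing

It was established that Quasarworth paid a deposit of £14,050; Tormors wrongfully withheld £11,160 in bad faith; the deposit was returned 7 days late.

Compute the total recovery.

£42,528

Trebled: 3 × £11,160 = £33,480
Minimum £3,630: £33,480 meets the minimum, no increase.
Late-return penalty: 7 × £280 = £1,960
Damages plus late penalty: £33,480 + £1,960 = £35,440
Costs and fees: 20% of £35,440 = £7,088
Total recovery: £35,440 + £7,088 = £42,528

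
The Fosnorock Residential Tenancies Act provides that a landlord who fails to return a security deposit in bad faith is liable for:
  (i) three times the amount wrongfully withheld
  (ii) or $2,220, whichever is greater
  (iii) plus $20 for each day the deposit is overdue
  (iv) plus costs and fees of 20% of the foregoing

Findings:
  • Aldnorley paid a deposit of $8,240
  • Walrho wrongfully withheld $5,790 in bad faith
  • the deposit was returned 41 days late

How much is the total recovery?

Trebled: 3 × $5,790 = $17,370
Minimum $2,220: $17,370 meets the minimum, no increase.
Late-return penalty: 41 × $20 = $820
Damages plus late penalty: $17,370 + $820 = $18,190
Costs and fees: 20% of $18,190 = $3,638
Total recovery: $18,190 + $3,638 = $21,828

$21,828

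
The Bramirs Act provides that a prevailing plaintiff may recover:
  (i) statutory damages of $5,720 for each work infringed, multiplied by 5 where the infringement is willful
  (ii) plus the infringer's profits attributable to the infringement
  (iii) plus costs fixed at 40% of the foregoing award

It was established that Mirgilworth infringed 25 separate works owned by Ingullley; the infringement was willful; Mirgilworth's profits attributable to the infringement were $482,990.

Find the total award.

$1,677,186

Statutory damages: 25 × $5,720 = $143,000
Multiplied by 5: 5 × $143,000 = $715,000
Combined award: $715,000 + $482,990 = $1,197,990
Costs: 40% of $1,197,990 = $479,196
Award plus costs: $1,197,990 + $479,196 = $1,677,186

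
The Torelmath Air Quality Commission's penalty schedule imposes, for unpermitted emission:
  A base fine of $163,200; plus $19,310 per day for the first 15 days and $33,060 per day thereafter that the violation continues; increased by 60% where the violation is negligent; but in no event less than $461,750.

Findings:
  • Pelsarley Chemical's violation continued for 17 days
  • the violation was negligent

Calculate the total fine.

First 15 days: 15 × $19,310 = $289,650
Remaining days: (17 − 15) × $33,060 = $66,120
Per-day component: $289,650 + $66,120 = $355,770
Base plus per-day: $163,200 + $355,770 = $518,970
Enhancement: 60% of $518,970 = $311,382
Enhanced fine: $518,970 + $311,382 = $830,352
Minimum $461,750: $830,352 meets the minimum, no increase.

Civil penalty: $830,352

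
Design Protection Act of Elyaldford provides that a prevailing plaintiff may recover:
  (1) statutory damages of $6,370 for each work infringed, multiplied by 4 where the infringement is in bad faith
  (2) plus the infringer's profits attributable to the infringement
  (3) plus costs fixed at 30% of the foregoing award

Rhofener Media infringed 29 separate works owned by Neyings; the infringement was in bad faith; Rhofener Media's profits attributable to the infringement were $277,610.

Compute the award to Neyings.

$1,321,489

Statutory damages: 29 × $6,370 = $184,730
Multiplied by 4: 4 × $184,730 = $738,920
Combined award: $738,920 + $277,610 = $1,016,530
Costs: 30% of $1,016,530 = $304,959
Award plus costs: $1,016,530 + $304,959 = $1,321,489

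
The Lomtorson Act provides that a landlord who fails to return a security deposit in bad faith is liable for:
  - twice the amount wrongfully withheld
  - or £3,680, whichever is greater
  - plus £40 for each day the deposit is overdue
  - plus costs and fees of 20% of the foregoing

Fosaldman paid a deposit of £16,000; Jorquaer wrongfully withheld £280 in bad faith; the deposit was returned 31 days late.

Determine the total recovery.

Recovery: £5,904

Doubled: 2 × £280 = £560
Minimum £3,680: £560 is below the minimum → £3,680
Late-return penalty: 31 × £40 = £1,240
Damages plus late penalty: £3,680 + £1,240 = £4,920
Costs and fees: 20% of £4,920 = £984
Total recovery: £4,920 + £984 = £5,904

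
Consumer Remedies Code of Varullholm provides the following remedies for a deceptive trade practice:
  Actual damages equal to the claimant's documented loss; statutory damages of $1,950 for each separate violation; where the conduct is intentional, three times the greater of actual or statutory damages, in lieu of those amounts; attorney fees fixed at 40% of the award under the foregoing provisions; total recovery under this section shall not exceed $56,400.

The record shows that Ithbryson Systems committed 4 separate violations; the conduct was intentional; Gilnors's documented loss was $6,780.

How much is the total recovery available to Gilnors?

$32,760

Statutory damages: 4 × $1,950 = $7,800
Greater of actual damages ($6,780) or statutory damages ($7,800): $7,800
Trebled: 3 × $7,800 = $23,400
Attorney fees: 40% of $23,400 = $9,360
Total before cap: $23,400 + $9,360 = $32,760
Cap at $56,400: $32,760 is within the cap, no reduction.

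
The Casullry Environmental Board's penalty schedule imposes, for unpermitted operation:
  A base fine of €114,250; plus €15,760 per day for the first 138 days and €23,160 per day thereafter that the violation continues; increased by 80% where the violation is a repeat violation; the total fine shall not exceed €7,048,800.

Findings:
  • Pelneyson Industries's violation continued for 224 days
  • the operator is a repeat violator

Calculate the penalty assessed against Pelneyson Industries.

First 138 days: 138 × €15,760 = €2,174,880
Remaining days: (224 − 138) × €23,160 = €1,991,760
Per-day component: €2,174,880 + €1,991,760 = €4,166,640
Base plus per-day: €114,250 + €4,166,640 = €4,280,890
Enhancement: 80% of €4,280,890 = €3,424,712
Enhanced fine: €4,280,890 + €3,424,712 = €7,705,602
Cap at €7,048,800: €7,705,602 exceeds the cap → €7,048,800

€7,048,800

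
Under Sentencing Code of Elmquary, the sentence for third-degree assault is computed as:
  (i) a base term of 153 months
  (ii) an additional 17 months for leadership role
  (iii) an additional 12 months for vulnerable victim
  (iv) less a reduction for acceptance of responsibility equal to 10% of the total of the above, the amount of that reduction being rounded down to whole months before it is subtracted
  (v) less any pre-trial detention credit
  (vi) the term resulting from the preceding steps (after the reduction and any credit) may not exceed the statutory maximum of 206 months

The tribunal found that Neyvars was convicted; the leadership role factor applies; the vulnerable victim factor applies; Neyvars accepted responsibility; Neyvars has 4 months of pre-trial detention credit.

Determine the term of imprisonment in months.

Leadership role enhancement: +17 months
Vulnerable victim enhancement: +12 months
Adjusted term: 153 months + 17 months + 12 months = 182 months
Acceptance of responsibility reduction: 10% of 182 months = 18 months (rounded down)
After reduction: 182 − 18 = 164 months
Less pre-trial detention credit: 164 months − 4 months = 160 months
Cap at 206 months: 160 months is within the cap, no reduction.

Sentence: 160 months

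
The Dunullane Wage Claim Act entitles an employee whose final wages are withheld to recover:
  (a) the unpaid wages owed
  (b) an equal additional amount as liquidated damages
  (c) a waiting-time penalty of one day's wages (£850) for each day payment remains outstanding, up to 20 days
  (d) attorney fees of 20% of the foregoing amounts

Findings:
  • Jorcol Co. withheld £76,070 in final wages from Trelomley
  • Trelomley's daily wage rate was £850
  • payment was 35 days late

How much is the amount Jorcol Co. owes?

£202,968

Liquidated damages (equal amount): £76,070
Penalty days: min(35, 20) = 20
Waiting-time penalty: 20 × £850 = £17,000
Subtotal: £76,070 + £76,070 + £17,000 = £169,140
Attorney fees: 20% of £169,140 = £33,828
Total award: £169,140 + £33,828 = £202,968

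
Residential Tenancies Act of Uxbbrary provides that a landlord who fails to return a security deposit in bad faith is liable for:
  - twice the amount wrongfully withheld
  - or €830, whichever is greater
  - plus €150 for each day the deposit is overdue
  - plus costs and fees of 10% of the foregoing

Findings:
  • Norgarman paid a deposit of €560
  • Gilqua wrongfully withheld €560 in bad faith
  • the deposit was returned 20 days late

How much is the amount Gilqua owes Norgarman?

€4,532

Doubled: 2 × €560 = €1,120
Minimum €830: €1,120 meets the minimum, no increase.
Late-return penalty: 20 × €150 = €3,000
Damages plus late penalty: €1,120 + €3,000 = €4,120
Costs and fees: 10% of €4,120 = €412
Total recovery: €4,120 + €412 = €4,532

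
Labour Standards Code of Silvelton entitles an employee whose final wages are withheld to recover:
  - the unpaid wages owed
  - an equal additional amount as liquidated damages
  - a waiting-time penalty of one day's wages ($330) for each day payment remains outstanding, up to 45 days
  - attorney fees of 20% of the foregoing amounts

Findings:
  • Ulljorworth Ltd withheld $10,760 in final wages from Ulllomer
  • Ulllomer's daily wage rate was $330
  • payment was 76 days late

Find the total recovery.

Liquidated damages (equal amount): $10,760
Penalty days: min(76, 45) = 45
Waiting-time penalty: 45 × $330 = $14,850
Subtotal: $10,760 + $10,760 + $14,850 = $36,370
Attorney fees: 20% of $36,370 = $7,274
Total award: $36,370 + $7,274 = $43,644

$43,644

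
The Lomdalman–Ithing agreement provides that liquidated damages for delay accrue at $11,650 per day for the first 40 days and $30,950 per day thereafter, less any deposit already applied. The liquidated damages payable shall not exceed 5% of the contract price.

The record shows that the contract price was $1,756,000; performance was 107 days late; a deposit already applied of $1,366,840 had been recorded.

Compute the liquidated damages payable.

$87,800

First 40 days: 40 × $11,650 = $466,000
Remaining days: (107 − 40) × $30,950 = $2,073,650
Accrued per-day damages: $466,000 + $2,073,650 = $2,539,650
Less deposit already applied: $2,539,650 − $1,366,840 = $1,172,810
Cap: 5% of $1,756,000 = $87,800
Cap at $87,800: $1,172,810 exceeds the cap → $87,800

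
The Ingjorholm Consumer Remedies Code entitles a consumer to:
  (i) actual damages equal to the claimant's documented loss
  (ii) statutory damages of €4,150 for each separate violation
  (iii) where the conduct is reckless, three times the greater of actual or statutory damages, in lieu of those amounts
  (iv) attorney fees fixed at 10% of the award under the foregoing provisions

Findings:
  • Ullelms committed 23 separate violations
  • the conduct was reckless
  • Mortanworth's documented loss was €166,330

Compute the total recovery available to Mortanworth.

€548,889

Statutory damages: 23 × €4,150 = €95,450
Greater of actual damages (€166,330) or statutory damages (€95,450): €166,330
Trebled: 3 × €166,330 = €498,990
Attorney fees: 10% of €498,990 = €49,899
Total recovery: €498,990 + €49,899 = €548,889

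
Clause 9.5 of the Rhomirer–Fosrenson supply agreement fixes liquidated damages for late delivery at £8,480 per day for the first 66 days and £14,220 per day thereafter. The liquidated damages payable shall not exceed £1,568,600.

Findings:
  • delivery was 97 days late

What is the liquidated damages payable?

£1,000,500

First 66 days: 66 × £8,480 = £559,680
Remaining days: (97 − 66) × £14,220 = £440,820
Accrued per-day damages: £559,680 + £440,820 = £1,000,500
Cap at £1,568,600: £1,000,500 is within the cap, no reduction.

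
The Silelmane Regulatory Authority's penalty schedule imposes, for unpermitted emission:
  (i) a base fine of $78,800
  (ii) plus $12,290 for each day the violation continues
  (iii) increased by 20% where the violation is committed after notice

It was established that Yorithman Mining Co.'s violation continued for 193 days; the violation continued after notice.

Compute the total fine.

$2,940,924

Per-day component: 193 × $12,290 = $2,371,970
Base plus per-day: $78,800 + $2,371,970 = $2,450,770
Enhancement: 20% of $2,450,770 = $490,154
Enhanced fine: $2,450,770 + $490,154 = $2,940,924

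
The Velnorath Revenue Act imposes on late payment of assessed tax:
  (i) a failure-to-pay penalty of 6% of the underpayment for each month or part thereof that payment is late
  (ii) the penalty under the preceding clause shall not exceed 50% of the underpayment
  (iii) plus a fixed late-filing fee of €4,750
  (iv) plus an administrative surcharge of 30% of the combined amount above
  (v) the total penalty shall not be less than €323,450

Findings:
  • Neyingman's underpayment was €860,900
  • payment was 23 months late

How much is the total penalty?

Penalty: €565,760

Accrued rate: 6% × 23 = 138%, capped at 50% → 50%
Failure-to-pay penalty: 50% of €860,900 = €430,450
Penalty before surcharge: €430,450 + €4,750 = €435,200
Administrative surcharge: 30% of €435,200 = €130,560
Total penalty: €435,200 + €130,560 = €565,760
Minimum €323,450: €565,760 meets the minimum, no increase.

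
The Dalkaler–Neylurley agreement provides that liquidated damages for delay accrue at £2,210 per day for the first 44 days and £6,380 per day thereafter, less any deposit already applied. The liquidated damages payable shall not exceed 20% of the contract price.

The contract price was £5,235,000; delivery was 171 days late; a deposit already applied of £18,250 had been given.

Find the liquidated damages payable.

First 44 days: 44 × £2,210 = £97,240
Remaining days: (171 − 44) × £6,380 = £810,260
Accrued per-day damages: £97,240 + £810,260 = £907,500
Less deposit already applied: £907,500 − £18,250 = £889,250
Cap: 20% of £5,235,000 = £1,047,000
Cap at £1,047,000: £889,250 is within the cap, no reduction.

£889,250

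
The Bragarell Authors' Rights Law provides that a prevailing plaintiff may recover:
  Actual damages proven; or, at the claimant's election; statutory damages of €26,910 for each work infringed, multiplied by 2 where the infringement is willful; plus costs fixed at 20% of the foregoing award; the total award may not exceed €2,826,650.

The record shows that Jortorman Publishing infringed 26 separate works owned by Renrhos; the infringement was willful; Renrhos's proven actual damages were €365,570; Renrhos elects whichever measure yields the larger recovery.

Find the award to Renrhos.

€1,679,184

Statutory damages: 26 × €26,910 = €699,660
Doubled: 2 × €699,660 = €1,399,320
Greater of actual damages (€365,570) or enhanced statutory damages (€1,399,320): €1,399,320
Costs: 20% of €1,399,320 = €279,864
Award plus costs: €1,399,320 + €279,864 = €1,679,184
Cap at €2,826,650: €1,679,184 is within the cap, no reduction.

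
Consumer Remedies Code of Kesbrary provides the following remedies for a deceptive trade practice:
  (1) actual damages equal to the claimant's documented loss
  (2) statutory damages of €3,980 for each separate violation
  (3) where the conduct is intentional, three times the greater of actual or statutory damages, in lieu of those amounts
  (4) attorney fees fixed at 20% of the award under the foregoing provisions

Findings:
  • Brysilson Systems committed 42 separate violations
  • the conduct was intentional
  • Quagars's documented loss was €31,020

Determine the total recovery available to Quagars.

€601,776

Statutory damages: 42 × €3,980 = €167,160
Greater of actual damages (€31,020) or statutory damages (€167,160): €167,160
Trebled: 3 × €167,160 = €501,480
Attorney fees: 20% of €501,480 = €100,296
Total recovery: €501,480 + €100,296 = €601,776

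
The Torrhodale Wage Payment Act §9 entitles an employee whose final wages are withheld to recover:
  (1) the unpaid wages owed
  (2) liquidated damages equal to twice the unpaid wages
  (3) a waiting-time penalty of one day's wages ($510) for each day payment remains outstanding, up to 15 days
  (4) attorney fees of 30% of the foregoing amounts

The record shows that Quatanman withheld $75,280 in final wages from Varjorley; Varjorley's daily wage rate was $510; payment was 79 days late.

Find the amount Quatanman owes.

$303,537

Doubled: 2 × $75,280 = $150,560
Penalty days: min(79, 15) = 15
Waiting-time penalty: 15 × $510 = $7,650
Subtotal: $75,280 + $150,560 + $7,650 = $233,490
Attorney fees: 30% of $233,490 = $70,047
Total award: $233,490 + $70,047 = $303,537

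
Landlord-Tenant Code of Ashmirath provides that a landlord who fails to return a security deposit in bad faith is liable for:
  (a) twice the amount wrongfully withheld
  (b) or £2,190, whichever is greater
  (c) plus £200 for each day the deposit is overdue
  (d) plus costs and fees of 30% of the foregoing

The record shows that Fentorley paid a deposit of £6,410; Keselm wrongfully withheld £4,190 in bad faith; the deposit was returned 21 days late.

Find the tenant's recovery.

Doubled: 2 × £4,190 = £8,380
Minimum £2,190: £8,380 meets the minimum, no increase.
Late-return penalty: 21 × £200 = £4,200
Damages plus late penalty: £8,380 + £4,200 = £12,580
Costs and fees: 30% of £12,580 = £3,774
Total recovery: £12,580 + £3,774 = £16,354

£16,354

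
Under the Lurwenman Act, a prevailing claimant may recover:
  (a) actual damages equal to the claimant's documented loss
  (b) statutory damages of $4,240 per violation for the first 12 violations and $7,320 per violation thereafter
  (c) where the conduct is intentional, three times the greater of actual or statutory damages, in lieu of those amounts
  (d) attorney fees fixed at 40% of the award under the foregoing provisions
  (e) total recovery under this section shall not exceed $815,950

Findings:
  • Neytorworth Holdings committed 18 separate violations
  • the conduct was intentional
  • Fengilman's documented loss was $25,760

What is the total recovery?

$398,160

First 12 violations: 12 × $4,240 = $50,880
Remaining violations: (18 − 12) × $7,320 = $43,920
Statutory damages: $50,880 + $43,920 = $94,800
Greater of actual damages ($25,760) or statutory damages ($94,800): $94,800
Trebled: 3 × $94,800 = $284,400
Attorney fees: 40% of $284,400 = $113,760
Total before cap: $284,400 + $113,760 = $398,160
Cap at $815,950: $398,160 is within the cap, no reduction.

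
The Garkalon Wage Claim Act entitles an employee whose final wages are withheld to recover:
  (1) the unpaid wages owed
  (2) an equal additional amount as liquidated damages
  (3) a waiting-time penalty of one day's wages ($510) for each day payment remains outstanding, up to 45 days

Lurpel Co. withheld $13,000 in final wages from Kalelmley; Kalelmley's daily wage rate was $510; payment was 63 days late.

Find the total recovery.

Liquidated damages (equal amount): $13,000
Penalty days: min(63, 45) = 45
Waiting-time penalty: 45 × $510 = $22,950
Total award: $13,000 + $13,000 + $22,950 = $48,950

Total award: $48,950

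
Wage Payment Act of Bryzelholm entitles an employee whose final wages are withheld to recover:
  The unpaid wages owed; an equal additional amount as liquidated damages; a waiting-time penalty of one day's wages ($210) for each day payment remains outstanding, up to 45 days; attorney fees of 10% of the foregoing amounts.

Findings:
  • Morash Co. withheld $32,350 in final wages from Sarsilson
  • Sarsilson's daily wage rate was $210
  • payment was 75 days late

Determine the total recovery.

$81,565

Liquidated damages (equal amount): $32,350
Penalty days: min(75, 45) = 45
Waiting-time penalty: 45 × $210 = $9,450
Subtotal: $32,350 + $32,350 + $9,450 = $74,150
Attorney fees: 10% of $74,150 = $7,415
Total award: $74,150 + $7,415 = $81,565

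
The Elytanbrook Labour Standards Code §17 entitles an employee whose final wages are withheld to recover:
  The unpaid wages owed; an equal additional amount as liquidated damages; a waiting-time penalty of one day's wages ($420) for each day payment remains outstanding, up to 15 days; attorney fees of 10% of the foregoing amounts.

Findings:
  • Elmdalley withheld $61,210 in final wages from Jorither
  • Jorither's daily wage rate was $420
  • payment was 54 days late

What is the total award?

Liquidated damages (equal amount): $61,210
Penalty days: min(54, 15) = 15
Waiting-time penalty: 15 × $420 = $6,300
Subtotal: $61,210 + $61,210 + $6,300 = $128,720
Attorney fees: 10% of $128,720 = $12,872
Total award: $128,720 + $12,872 = $141,592

$141,592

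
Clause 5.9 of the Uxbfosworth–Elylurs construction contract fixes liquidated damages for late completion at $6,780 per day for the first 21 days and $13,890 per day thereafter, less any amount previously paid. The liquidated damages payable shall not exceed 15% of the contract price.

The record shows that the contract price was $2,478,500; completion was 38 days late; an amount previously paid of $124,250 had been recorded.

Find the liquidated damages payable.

$254,260

First 21 days: 21 × $6,780 = $142,380
Remaining days: (38 − 21) × $13,890 = $236,130
Accrued per-day damages: $142,380 + $236,130 = $378,510
Less amount previously paid: $378,510 − $124,250 = $254,260
Cap: 15% of $2,478,500 = $371,775
Cap at $371,775: $254,260 is within the cap, no reduction.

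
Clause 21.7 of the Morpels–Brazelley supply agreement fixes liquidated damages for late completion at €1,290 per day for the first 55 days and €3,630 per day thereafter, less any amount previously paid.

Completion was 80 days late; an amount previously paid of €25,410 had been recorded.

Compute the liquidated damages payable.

First 55 days: 55 × €1,290 = €70,950
Remaining days: (80 − 55) × €3,630 = €90,750
Accrued per-day damages: €70,950 + €90,750 = €161,700
Less amount previously paid: €161,700 − €25,410 = €136,290

€136,290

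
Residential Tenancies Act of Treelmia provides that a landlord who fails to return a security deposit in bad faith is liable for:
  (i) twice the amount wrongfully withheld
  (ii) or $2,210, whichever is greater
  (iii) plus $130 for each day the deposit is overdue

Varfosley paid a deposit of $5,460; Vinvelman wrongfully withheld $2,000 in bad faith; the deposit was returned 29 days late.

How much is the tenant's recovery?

Doubled: 2 × $2,000 = $4,000
Minimum $2,210: $4,000 meets the minimum, no increase.
Late-return penalty: 29 × $130 = $3,770
Damages plus late penalty: $4,000 + $3,770 = $7,770

$7,770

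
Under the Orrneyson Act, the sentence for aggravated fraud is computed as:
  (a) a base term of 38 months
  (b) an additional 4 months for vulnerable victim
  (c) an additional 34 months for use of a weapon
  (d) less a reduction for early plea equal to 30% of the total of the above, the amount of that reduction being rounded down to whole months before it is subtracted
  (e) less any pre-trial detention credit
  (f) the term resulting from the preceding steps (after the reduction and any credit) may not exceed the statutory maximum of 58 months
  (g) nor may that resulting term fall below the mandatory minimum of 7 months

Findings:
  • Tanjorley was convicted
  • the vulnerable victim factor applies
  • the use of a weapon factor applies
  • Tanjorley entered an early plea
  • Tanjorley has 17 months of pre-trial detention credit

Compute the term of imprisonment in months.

37 months

Vulnerable victim enhancement: +4 months
Use of a weapon enhancement: +34 months
Adjusted term: 38 months + 4 months + 34 months = 76 months
Early plea reduction: 30% of 76 months = 22 months (rounded down)
After reduction: 76 − 22 = 54 months
Less pre-trial detention credit: 54 months − 17 months = 37 months
Cap at 58 months: 37 months is within the cap, no reduction.
Minimum 7 months: 37 months meets the minimum, no increase.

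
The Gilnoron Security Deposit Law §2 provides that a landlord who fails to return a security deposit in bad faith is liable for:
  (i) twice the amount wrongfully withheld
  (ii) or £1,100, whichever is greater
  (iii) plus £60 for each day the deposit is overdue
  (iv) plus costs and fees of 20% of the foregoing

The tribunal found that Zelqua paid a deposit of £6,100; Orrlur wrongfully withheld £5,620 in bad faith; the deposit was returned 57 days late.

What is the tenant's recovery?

Doubled: 2 × £5,620 = £11,240
Minimum £1,100: £11,240 meets the minimum, no increase.
Late-return penalty: 57 × £60 = £3,420
Damages plus late penalty: £11,240 + £3,420 = £14,660
Costs and fees: 20% of £14,660 = £2,932
Total recovery: £14,660 + £2,932 = £17,592

£17,592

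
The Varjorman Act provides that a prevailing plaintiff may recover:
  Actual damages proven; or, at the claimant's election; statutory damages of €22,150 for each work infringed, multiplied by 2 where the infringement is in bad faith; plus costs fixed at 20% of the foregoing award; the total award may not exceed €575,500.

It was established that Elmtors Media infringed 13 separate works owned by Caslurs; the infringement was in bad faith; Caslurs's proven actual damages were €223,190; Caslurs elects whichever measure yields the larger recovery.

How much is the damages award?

Statutory damages: 13 × €22,150 = €287,950
Doubled: 2 × €287,950 = €575,900
Greater of actual damages (€223,190) or enhanced statutory damages (€575,900): €575,900
Costs: 20% of €575,900 = €115,180
Award plus costs: €575,900 + €115,180 = €691,080
Cap at €575,500: €691,080 exceeds the cap → €575,500

€575,500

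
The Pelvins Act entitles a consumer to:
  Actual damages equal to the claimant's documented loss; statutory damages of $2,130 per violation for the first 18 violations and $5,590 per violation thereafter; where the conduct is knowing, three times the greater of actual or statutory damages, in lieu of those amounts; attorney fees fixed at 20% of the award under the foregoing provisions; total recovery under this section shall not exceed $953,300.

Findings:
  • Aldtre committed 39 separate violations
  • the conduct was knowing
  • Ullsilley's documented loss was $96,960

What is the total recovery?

$560,628

First 18 violations: 18 × $2,130 = $38,340
Remaining violations: (39 − 18) × $5,590 = $117,390
Statutory damages: $38,340 + $117,390 = $155,730
Greater of actual damages ($96,960) or statutory damages ($155,730): $155,730
Trebled: 3 × $155,730 = $467,190
Attorney fees: 20% of $467,190 = $93,438
Total before cap: $467,190 + $93,438 = $560,628
Cap at $953,300: $560,628 is within the cap, no reduction.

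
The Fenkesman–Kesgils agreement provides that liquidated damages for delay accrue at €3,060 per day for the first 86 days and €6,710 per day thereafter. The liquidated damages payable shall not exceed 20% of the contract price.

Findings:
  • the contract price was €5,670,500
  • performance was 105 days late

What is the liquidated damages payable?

First 86 days: 86 × €3,060 = €263,160
Remaining days: (105 − 86) × €6,710 = €127,490
Accrued per-day damages: €263,160 + €127,490 = €390,650
Cap: 20% of €5,670,500 = €1,134,100
Cap at €1,134,100: €390,650 is within the cap, no reduction.

€390,650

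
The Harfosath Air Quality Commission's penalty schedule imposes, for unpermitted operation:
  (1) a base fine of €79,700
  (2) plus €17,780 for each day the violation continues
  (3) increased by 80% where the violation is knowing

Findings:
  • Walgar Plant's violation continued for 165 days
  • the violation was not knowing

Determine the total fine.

€3,013,400

Per-day component: 165 × €17,780 = €2,933,700
Base plus per-day: €79,700 + €2,933,700 = €3,013,400
The violation was not knowing: no 80% increase.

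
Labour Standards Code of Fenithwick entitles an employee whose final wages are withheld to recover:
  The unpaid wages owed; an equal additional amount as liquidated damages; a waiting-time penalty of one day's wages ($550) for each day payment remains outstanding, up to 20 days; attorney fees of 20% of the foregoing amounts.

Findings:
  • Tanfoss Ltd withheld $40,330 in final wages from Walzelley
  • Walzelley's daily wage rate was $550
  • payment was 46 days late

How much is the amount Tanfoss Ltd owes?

$109,992

Liquidated damages (equal amount): $40,330
Penalty days: min(46, 20) = 20
Waiting-time penalty: 20 × $550 = $11,000
Subtotal: $40,330 + $40,330 + $11,000 = $91,660
Attorney fees: 20% of $91,660 = $18,332
Total award: $91,660 + $18,332 = $109,992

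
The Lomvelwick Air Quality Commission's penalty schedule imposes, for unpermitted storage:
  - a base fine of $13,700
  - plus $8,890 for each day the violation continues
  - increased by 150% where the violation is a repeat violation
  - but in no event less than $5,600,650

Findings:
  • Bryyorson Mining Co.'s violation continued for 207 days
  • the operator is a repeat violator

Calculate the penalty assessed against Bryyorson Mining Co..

Per-day component: 207 × $8,890 = $1,840,230
Base plus per-day: $13,700 + $1,840,230 = $1,853,930
Enhancement: 150% of $1,853,930 = $2,780,895
Enhanced fine: $1,853,930 + $2,780,895 = $4,634,825
Minimum $5,600,650: $4,634,825 is below the minimum → $5,600,650

$5,600,650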